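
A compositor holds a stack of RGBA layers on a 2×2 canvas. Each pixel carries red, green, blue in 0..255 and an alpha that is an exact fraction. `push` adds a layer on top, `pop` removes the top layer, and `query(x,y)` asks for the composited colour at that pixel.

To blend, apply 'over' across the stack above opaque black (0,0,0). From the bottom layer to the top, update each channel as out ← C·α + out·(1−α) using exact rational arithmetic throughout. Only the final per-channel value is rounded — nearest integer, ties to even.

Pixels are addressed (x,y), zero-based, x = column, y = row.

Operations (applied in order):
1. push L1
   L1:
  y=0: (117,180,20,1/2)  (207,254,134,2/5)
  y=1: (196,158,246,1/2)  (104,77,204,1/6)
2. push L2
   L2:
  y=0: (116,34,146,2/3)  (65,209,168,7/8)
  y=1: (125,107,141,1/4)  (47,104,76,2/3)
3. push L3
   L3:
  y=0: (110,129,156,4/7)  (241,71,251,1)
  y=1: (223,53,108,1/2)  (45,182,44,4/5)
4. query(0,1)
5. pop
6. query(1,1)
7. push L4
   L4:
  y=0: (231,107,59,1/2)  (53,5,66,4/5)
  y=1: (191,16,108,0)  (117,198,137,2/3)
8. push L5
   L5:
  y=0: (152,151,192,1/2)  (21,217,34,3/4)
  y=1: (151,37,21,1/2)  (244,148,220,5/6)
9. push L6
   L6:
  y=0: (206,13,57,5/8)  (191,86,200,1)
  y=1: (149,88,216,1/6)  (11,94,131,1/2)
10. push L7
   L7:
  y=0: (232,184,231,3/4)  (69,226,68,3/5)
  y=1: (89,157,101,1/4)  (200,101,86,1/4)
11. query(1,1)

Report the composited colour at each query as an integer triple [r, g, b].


at x=0,y=1 over L1,L2,L3:
+L1 (α=1/2) → [98, 79, 123]
+L2 (α=1/4) → [419/4, 86, 255/2]
+L3 (α=1/2) → [1311/8, 139/2, 471/4]
rounded: [164, 70, 118]

at x=1,y=1 over L1,L2:
+L1 (α=1/6) → [52/3, 77/6, 34]
+L2 (α=2/3) → [334/9, 1325/18, 62]
rounded: [37, 74, 62]

query (1,1) [L1,L2,L4,L5,L6,L7] — begin 0,0,0
+L1 (α=1/6) → [52/3, 77/6, 34]
+L2 (α=2/3) → [334/9, 1325/18, 62]
+L4 (α=2/3) → [2440/27, 8453/54, 112]
+L5 (α=5/6) → [17690/81, 48413/324, 202]
+L6 (α=1/2) → [18581/162, 78869/648, 333/2]
+L7 (α=1/4) → [29381/216, 100685/864, 1171/8]
= [136, 117, 146]


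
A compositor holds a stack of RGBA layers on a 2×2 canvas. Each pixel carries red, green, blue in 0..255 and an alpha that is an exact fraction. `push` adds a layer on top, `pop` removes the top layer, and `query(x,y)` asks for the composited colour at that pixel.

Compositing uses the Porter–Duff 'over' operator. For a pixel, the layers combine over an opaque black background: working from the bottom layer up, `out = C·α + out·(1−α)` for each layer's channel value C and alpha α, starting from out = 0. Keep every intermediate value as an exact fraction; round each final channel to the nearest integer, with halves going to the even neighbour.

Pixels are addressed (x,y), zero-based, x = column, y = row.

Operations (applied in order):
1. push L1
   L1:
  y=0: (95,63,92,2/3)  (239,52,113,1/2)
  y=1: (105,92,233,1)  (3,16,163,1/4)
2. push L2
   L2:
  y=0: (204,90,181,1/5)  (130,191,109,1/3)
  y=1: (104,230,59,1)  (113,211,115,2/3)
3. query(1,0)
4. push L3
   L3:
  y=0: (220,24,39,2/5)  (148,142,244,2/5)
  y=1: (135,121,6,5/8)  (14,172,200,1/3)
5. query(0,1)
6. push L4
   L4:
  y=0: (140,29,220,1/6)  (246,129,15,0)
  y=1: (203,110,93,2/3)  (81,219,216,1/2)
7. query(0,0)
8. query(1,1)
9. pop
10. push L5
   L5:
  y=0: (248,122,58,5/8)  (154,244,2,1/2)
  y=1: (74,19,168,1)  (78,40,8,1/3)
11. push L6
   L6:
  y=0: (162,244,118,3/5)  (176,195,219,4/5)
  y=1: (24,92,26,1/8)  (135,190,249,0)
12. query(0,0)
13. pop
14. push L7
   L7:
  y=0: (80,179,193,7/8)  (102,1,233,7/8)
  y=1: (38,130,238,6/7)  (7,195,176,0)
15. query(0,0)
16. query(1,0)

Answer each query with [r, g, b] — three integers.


query (1,0) [L1,L2] — begin 0,0,0
after L1 α=1/2: [239/2, 26, 113/2]
after L2 α=1/3: [123, 81, 74]
= [123, 81, 74]

query (0,1) [L1,L2,L3] — begin 0,0,0
L1 α=1: [105, 92, 233]
L2 α=1: [104, 230, 59]
L3 α=5/8: [987/8, 1295/8, 207/8]
→ [123, 162, 26]

(0,0) stack=L1,L2,L3,L4; from [0,0,0]:
+L1 (α=2/3) → [190/3, 42, 184/3]
+L2 (α=1/5) → [1372/15, 258/5, 1279/15]
+L3 (α=2/5) → [3572/25, 1014/25, 1669/25]
+L4 (α=1/6) → [712/5, 1159/30, 923/10]
→ [142, 39, 92]

at x=1,y=1 over L1,L2,L3,L4:
after L1 α=1/4: [3/4, 4, 163/4]
after L2 α=2/3: [907/12, 142, 361/4]
after L3 α=1/3: [991/18, 152, 761/6]
after L4 α=1/2: [2449/36, 371/2, 2057/12]
= [68, 186, 171]

query (0,0) [L1,L2,L3,L5,L6] — begin 0,0,0
L1 α=2/3: [190/3, 42, 184/3]
L2 α=1/5: [1372/15, 258/5, 1279/15]
L3 α=2/5: [3572/25, 1014/25, 1669/25]
L5 α=5/8: [10429/50, 4573/50, 12257/200]
L6 α=3/5: [22579/125, 22873/125, 47657/500]
→ [181, 183, 95]

(0,0) stack=L1,L2,L3,L5,L7; from [0,0,0]:
L1 α=2/3: [190/3, 42, 184/3]
L2 α=1/5: [1372/15, 258/5, 1279/15]
L3 α=2/5: [3572/25, 1014/25, 1669/25]
L5 α=5/8: [10429/50, 4573/50, 12257/200]
L7 α=7/8: [38429/400, 67223/400, 282457/1600]
rounded: [96, 168, 177]

at x=1,y=0 over L1,L2,L3,L5,L7:
L1 α=1/2: [239/2, 26, 113/2]
L2 α=1/3: [123, 81, 74]
L3 α=2/5: [133, 527/5, 142]
L5 α=1/2: [287/2, 1747/10, 72]
L7 α=7/8: [1715/16, 1817/80, 1703/8]
= [107, 23, 213]


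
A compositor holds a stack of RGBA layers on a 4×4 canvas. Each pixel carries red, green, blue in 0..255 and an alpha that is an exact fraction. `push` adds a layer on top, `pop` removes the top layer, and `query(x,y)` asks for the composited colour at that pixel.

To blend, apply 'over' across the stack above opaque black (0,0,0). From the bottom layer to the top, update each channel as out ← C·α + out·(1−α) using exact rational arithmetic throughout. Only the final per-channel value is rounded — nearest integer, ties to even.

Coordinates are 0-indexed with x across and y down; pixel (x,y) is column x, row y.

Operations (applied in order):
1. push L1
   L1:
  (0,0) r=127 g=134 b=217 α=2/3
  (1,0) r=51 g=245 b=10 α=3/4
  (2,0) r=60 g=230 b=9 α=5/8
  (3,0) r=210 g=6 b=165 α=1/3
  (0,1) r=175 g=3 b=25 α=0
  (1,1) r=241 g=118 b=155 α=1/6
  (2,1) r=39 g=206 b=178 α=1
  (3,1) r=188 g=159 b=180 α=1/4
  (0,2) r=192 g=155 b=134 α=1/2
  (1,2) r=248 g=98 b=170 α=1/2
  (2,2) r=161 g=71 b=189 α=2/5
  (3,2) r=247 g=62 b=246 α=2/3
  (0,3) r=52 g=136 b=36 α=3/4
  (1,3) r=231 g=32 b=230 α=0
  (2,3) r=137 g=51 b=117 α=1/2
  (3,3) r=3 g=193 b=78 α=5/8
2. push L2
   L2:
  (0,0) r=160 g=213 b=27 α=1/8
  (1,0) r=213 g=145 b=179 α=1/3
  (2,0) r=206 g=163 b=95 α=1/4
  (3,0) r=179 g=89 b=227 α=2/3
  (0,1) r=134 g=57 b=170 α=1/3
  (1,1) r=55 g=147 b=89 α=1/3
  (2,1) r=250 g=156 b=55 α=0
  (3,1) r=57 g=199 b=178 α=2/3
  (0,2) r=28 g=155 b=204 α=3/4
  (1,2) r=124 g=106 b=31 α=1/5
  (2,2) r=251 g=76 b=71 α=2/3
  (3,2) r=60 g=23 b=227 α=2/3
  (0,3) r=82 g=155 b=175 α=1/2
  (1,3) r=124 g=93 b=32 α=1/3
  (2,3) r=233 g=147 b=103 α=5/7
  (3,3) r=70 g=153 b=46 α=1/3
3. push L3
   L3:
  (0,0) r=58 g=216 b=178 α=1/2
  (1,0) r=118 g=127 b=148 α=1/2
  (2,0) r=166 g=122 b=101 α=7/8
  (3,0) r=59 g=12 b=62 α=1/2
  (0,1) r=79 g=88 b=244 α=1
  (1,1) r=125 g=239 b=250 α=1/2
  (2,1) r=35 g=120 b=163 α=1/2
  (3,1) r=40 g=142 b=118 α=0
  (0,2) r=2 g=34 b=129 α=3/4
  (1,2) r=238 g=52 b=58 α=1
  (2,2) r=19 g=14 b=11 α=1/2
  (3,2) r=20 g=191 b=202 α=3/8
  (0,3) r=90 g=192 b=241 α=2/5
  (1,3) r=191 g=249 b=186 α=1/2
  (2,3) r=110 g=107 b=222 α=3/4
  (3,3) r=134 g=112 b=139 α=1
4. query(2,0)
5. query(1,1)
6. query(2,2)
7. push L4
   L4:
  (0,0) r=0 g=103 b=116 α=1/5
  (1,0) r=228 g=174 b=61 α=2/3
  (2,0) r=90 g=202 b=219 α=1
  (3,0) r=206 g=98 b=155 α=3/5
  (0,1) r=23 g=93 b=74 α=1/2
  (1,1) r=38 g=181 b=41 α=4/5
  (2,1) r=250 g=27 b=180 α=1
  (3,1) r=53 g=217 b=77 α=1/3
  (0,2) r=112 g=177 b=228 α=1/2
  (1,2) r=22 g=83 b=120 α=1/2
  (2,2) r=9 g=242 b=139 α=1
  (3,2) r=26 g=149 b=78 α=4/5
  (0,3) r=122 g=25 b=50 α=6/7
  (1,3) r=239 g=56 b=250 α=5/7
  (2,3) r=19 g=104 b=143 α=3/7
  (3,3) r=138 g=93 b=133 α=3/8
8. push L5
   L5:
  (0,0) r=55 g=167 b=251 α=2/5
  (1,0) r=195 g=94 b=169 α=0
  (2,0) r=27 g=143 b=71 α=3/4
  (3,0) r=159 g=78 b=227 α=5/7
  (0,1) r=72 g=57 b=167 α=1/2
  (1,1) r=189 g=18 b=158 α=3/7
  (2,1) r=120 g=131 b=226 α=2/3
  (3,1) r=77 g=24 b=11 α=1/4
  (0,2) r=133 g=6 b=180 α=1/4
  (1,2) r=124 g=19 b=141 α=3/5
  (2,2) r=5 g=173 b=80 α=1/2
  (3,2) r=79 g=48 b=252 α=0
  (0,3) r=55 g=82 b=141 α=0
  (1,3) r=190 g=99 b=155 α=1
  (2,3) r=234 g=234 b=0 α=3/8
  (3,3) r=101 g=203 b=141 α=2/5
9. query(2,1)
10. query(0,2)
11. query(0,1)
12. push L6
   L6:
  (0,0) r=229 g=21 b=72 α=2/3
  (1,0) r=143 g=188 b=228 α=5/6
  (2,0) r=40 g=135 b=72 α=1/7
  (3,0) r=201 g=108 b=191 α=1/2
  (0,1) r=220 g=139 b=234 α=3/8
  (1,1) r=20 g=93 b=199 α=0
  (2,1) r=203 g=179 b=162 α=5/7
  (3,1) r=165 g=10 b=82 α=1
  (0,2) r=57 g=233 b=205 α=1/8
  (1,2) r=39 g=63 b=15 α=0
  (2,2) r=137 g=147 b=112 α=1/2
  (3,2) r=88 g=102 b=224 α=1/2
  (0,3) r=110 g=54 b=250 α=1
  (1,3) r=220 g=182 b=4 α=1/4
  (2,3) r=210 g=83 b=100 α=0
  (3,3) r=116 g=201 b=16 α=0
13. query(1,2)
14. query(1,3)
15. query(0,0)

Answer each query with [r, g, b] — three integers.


(2,0) stack=L1,L2,L3; from [0,0,0]:
after L1 α=5/8: [75/2, 575/4, 45/8]
after L2 α=1/4: [637/8, 2377/16, 895/32]
after L3 α=7/8: [9933/64, 16041/128, 23519/256]
rounded: [155, 125, 92]

(1,1) stack=L1,L2,L3; from [0,0,0]:
after L1 α=1/6: [241/6, 59/3, 155/6]
after L2 α=1/3: [406/9, 559/9, 422/9]
after L3 α=1/2: [1531/18, 1355/9, 1336/9]
rounded: [85, 151, 148]

query (2,2) [L1,L2,L3] — begin 0,0,0
+L1 (α=2/5) → [322/5, 142/5, 378/5]
+L2 (α=2/3) → [944/5, 902/15, 1088/15]
+L3 (α=1/2) → [1039/10, 556/15, 1253/30]
rounded: [104, 37, 42]

(2,1) stack=L1,L2,L3,L4,L5; from [0,0,0]:
L1 α=1: [39, 206, 178]
L2 α=0: [39, 206, 178]
L3 α=1/2: [37, 163, 341/2]
L4 α=1: [250, 27, 180]
L5 α=2/3: [490/3, 289/3, 632/3]
rounded: [163, 96, 211]

(0,2) stack=L1,L2,L3,L4,L5; from [0,0,0]:
+L1 (α=1/2) → [96, 155/2, 67]
+L2 (α=3/4) → [45, 1085/8, 679/4]
+L3 (α=3/4) → [51/4, 1901/32, 2227/16]
+L4 (α=1/2) → [499/8, 7565/64, 5875/32]
+L5 (α=1/4) → [2561/32, 23079/256, 23385/128]
rounded: [80, 90, 183]

at x=0,y=1 over L1,L2,L3,L4,L5:
+L1 (α=0) → [0, 0, 0]
+L2 (α=1/3) → [134/3, 19, 170/3]
+L3 (α=1) → [79, 88, 244]
+L4 (α=1/2) → [51, 181/2, 159]
+L5 (α=1/2) → [123/2, 295/4, 163]
= [62, 74, 163]

query (1,2) [L1,L2,L3,L4,L5,L6] — begin 0,0,0
+L1 (α=1/2) → [124, 49, 85]
+L2 (α=1/5) → [124, 302/5, 371/5]
+L3 (α=1) → [238, 52, 58]
+L4 (α=1/2) → [130, 135/2, 89]
+L5 (α=3/5) → [632/5, 192/5, 601/5]
+L6 (α=0) → [632/5, 192/5, 601/5]
= [126, 38, 120]

(1,3) stack=L1,L2,L3,L4,L5,L6; from [0,0,0]:
L1 α=0: [0, 0, 0]
L2 α=1/3: [124/3, 31, 32/3]
L3 α=1/2: [697/6, 140, 295/3]
L4 α=5/7: [4282/21, 80, 620/3]
L5 α=1: [190, 99, 155]
L6 α=1/4: [395/2, 479/4, 469/4]
→ [198, 120, 117]

(0,0) stack=L1,L2,L3,L4,L5,L6; from [0,0,0]:
+L1 (α=2/3) → [254/3, 268/3, 434/3]
+L2 (α=1/8) → [1129/12, 2515/24, 3119/24]
+L3 (α=1/2) → [1825/24, 7699/48, 7391/48]
+L4 (α=1/5) → [365/6, 1787/12, 8783/60]
+L5 (α=2/5) → [117/2, 3123/20, 18823/100]
+L6 (α=2/3) → [1033/6, 1321/20, 33223/300]
rounded: [172, 66, 111]


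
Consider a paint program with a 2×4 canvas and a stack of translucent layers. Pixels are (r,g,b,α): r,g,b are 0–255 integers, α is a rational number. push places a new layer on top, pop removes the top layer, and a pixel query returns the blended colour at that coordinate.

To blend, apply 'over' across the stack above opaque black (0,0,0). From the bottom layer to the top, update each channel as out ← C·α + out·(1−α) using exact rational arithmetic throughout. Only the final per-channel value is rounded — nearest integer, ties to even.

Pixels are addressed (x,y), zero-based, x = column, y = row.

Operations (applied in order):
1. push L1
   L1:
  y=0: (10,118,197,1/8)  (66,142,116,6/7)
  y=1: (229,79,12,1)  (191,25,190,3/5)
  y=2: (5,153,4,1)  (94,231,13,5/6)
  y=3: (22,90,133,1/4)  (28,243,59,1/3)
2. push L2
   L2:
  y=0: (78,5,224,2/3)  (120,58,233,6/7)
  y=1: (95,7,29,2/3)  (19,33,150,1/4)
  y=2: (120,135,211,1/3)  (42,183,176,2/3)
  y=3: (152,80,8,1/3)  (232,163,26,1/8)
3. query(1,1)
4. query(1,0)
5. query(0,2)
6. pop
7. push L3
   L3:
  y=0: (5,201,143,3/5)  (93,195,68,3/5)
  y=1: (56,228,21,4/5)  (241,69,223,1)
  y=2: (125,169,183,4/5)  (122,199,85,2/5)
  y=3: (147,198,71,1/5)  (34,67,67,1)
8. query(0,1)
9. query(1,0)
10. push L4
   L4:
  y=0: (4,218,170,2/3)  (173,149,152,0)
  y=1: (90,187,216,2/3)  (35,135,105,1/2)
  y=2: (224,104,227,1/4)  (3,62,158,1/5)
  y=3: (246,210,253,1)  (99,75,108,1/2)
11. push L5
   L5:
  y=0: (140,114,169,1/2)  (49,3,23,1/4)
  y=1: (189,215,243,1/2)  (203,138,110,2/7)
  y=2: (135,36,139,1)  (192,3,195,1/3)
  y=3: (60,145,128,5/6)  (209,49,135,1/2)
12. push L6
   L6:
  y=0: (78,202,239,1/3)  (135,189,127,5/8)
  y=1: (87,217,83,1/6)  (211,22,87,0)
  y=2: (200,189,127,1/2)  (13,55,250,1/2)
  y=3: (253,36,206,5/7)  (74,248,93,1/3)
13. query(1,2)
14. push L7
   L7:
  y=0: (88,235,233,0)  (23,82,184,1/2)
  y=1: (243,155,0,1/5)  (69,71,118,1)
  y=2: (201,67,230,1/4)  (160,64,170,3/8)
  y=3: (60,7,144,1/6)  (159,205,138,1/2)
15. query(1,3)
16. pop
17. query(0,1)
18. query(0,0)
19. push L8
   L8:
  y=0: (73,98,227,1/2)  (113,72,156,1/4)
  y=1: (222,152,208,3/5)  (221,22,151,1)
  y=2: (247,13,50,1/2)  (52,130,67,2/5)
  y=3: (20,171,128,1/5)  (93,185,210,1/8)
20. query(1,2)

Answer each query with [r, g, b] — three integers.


(1,1) stack=L1,L2; from [0,0,0]:
+L1 (α=3/5) → [573/5, 15, 114]
+L2 (α=1/4) → [907/10, 39/2, 123]
→ [91, 20, 123]

at x=1,y=0 over L1,L2:
L1 α=6/7: [396/7, 852/7, 696/7]
L2 α=6/7: [5436/49, 3288/49, 10482/49]
= [111, 67, 214]

query (0,2) [L1,L2] — begin 0,0,0
after L1 α=1: [5, 153, 4]
after L2 α=1/3: [130/3, 147, 73]
= [43, 147, 73]

(0,1) stack=L1,L3; from [0,0,0]:
L1 α=1: [229, 79, 12]
L3 α=4/5: [453/5, 991/5, 96/5]
→ [91, 198, 19]

query (1,0) [L1,L3] — begin 0,0,0
+L1 (α=6/7) → [396/7, 852/7, 696/7]
+L3 (α=3/5) → [549/7, 5799/35, 564/7]
rounded: [78, 166, 81]

query (1,2) [L1,L3,L4,L5,L6] — begin 0,0,0
after L1 α=5/6: [235/3, 385/2, 65/6]
after L3 α=2/5: [479/5, 1951/10, 81/2]
after L4 α=1/5: [1931/25, 4212/25, 64]
after L5 α=1/3: [8662/75, 2833/25, 323/3]
after L6 α=1/2: [9637/150, 2104/25, 1073/6]
rounded: [64, 84, 179]

query (1,3) [L1,L3,L4,L5,L6,L7] — begin 0,0,0
+L1 (α=1/3) → [28/3, 81, 59/3]
+L3 (α=1) → [34, 67, 67]
+L4 (α=1/2) → [133/2, 71, 175/2]
+L5 (α=1/2) → [551/4, 60, 445/4]
+L6 (α=1/3) → [233/2, 368/3, 631/6]
+L7 (α=1/2) → [551/4, 983/6, 1459/12]
→ [138, 164, 122]

(0,1) stack=L1,L3,L4,L5,L6; from [0,0,0]:
L1 α=1: [229, 79, 12]
L3 α=4/5: [453/5, 991/5, 96/5]
L4 α=2/3: [451/5, 2861/15, 752/5]
L5 α=1/2: [698/5, 3043/15, 1967/10]
L6 α=1/6: [785/6, 1847/9, 711/4]
rounded: [131, 205, 178]

(0,0) stack=L1,L3,L4,L5,L6; from [0,0,0]:
after L1 α=1/8: [5/4, 59/4, 197/8]
after L3 α=3/5: [7/2, 253/2, 1913/20]
after L4 α=2/3: [23/6, 375/2, 8713/60]
after L5 α=1/2: [863/12, 603/4, 18853/120]
after L6 α=1/3: [1331/18, 1007/6, 33193/180]
→ [74, 168, 184]

at x=1,y=2 over L1,L3,L4,L5,L6,L8:
after L1 α=5/6: [235/3, 385/2, 65/6]
after L3 α=2/5: [479/5, 1951/10, 81/2]
after L4 α=1/5: [1931/25, 4212/25, 64]
after L5 α=1/3: [8662/75, 2833/25, 323/3]
after L6 α=1/2: [9637/150, 2104/25, 1073/6]
after L8 α=2/5: [14837/250, 12812/125, 1341/10]
rounded: [59, 102, 134]


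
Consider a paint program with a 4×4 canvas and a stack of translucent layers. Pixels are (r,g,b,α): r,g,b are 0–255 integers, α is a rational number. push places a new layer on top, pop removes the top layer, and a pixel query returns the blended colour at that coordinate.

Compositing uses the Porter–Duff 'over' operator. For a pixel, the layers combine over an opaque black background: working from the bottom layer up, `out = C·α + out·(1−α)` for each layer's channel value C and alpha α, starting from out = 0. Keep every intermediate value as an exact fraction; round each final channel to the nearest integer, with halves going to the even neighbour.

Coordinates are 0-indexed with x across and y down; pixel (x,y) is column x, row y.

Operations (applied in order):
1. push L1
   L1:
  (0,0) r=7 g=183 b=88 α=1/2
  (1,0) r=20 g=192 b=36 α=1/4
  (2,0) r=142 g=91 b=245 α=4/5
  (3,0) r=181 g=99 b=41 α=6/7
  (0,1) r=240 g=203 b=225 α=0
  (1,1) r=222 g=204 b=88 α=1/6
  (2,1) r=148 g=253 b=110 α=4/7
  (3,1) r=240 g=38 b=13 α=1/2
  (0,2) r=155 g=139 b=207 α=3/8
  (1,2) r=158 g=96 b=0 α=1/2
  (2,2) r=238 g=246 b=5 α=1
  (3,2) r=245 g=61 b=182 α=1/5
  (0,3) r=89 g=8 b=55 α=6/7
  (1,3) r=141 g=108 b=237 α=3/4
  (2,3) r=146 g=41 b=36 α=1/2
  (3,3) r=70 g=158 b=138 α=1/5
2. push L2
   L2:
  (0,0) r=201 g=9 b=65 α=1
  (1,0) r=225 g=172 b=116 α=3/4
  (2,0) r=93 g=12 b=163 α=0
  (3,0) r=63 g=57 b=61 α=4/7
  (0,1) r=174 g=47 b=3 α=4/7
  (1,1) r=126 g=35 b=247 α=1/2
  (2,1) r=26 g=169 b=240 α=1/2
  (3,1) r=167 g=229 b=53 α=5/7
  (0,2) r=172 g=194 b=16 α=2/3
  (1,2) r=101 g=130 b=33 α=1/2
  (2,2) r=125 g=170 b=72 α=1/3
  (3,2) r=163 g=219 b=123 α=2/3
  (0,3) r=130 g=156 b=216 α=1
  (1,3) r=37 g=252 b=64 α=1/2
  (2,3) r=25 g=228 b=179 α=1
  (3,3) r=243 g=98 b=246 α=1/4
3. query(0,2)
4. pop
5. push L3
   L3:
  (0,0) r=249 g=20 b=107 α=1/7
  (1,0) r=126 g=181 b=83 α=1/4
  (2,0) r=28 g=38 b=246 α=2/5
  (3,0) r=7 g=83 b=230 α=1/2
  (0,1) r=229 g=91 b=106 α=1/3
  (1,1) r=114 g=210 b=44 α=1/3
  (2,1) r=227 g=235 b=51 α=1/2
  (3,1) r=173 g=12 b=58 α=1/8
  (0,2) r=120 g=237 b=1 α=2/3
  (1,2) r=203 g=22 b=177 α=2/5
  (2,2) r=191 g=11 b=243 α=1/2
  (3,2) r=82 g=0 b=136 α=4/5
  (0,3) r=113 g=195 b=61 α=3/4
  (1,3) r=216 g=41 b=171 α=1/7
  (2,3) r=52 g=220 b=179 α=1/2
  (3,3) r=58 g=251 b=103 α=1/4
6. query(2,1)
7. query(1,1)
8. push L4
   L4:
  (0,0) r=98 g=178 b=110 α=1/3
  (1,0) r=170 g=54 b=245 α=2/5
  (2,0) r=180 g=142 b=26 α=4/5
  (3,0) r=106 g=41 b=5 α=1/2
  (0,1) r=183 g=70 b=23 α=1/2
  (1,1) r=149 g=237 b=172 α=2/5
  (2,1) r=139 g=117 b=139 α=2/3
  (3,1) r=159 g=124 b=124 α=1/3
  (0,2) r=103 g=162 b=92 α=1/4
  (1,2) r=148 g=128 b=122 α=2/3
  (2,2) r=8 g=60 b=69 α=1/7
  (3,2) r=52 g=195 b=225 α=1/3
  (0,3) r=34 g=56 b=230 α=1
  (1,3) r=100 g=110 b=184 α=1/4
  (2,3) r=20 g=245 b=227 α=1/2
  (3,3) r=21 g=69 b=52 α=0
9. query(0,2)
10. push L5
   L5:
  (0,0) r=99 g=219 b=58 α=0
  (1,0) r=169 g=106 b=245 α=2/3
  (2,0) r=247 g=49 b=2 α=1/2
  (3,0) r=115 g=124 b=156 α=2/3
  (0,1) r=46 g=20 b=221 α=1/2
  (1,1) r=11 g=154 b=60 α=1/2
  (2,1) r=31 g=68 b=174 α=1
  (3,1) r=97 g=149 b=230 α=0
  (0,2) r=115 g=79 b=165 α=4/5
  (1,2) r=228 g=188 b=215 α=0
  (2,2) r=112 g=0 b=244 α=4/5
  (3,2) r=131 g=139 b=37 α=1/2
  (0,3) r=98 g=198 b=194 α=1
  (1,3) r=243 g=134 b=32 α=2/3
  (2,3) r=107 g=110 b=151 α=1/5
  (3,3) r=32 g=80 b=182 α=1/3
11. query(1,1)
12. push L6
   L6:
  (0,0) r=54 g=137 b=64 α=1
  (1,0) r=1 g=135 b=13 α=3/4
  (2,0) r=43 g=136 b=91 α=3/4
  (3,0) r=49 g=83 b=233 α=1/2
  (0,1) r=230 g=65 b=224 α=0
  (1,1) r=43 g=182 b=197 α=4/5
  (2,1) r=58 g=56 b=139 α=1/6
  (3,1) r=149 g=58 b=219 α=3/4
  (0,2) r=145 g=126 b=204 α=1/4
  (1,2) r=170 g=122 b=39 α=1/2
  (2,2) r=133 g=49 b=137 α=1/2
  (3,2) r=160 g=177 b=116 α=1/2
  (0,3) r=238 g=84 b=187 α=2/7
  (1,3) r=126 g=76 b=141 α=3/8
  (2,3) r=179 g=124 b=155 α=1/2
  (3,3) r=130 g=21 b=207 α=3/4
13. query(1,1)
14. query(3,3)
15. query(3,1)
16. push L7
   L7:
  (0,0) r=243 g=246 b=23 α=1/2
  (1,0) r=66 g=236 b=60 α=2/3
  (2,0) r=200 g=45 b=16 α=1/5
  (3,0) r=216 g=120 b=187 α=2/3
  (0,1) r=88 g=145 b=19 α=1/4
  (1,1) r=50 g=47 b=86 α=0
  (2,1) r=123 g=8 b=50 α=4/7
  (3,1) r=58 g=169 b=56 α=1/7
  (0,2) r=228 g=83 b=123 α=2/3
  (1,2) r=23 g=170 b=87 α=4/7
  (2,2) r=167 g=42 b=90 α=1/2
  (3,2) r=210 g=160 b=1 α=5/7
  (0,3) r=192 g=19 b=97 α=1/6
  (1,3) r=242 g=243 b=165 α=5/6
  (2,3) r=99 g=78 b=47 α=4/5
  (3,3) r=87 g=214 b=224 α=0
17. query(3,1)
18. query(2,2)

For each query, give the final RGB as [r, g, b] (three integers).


query (0,2) [L1,L2] — begin 0,0,0
after L1 α=3/8: [465/8, 417/8, 621/8]
after L2 α=2/3: [3217/24, 3521/24, 877/24]
= [134, 147, 37]

at x=2,y=1 over L1,L3:
L1 α=4/7: [592/7, 1012/7, 440/7]
L3 α=1/2: [2181/14, 2657/14, 797/14]
rounded: [156, 190, 57]

(1,1) stack=L1,L3; from [0,0,0]:
+L1 (α=1/6) → [37, 34, 44/3]
+L3 (α=1/3) → [188/3, 278/3, 220/9]
→ [63, 93, 24]

(0,2) stack=L1,L3,L4; from [0,0,0]:
L1 α=3/8: [465/8, 417/8, 621/8]
L3 α=2/3: [795/8, 1403/8, 637/24]
L4 α=1/4: [3209/32, 5505/32, 1373/32]
→ [100, 172, 43]

(1,1) stack=L1,L3,L4,L5; from [0,0,0]:
after L1 α=1/6: [37, 34, 44/3]
after L3 α=1/3: [188/3, 278/3, 220/9]
after L4 α=2/5: [486/5, 752/5, 1252/15]
after L5 α=1/2: [541/10, 761/5, 1076/15]
= [54, 152, 72]

(1,1) stack=L1,L3,L4,L5,L6; from [0,0,0]:
after L1 α=1/6: [37, 34, 44/3]
after L3 α=1/3: [188/3, 278/3, 220/9]
after L4 α=2/5: [486/5, 752/5, 1252/15]
after L5 α=1/2: [541/10, 761/5, 1076/15]
after L6 α=4/5: [2261/50, 4401/25, 12896/75]
→ [45, 176, 172]

query (3,3) [L1,L3,L4,L5,L6] — begin 0,0,0
after L1 α=1/5: [14, 158/5, 138/5]
after L3 α=1/4: [25, 1729/20, 929/20]
after L4 α=0: [25, 1729/20, 929/20]
after L5 α=1/3: [82/3, 843/10, 2749/30]
after L6 α=3/4: [313/3, 1473/40, 21379/120]
→ [104, 37, 178]

query (3,1) [L1,L3,L4,L5,L6] — begin 0,0,0
+L1 (α=1/2) → [120, 19, 13/2]
+L3 (α=1/8) → [1013/8, 145/8, 207/16]
+L4 (α=1/3) → [1649/12, 641/12, 1199/24]
+L5 (α=0) → [1649/12, 641/12, 1199/24]
+L6 (α=3/4) → [7013/48, 2729/48, 16967/96]
rounded: [146, 57, 177]

(3,1) stack=L1,L3,L4,L5,L6,L7; from [0,0,0]:
+L1 (α=1/2) → [120, 19, 13/2]
+L3 (α=1/8) → [1013/8, 145/8, 207/16]
+L4 (α=1/3) → [1649/12, 641/12, 1199/24]
+L5 (α=0) → [1649/12, 641/12, 1199/24]
+L6 (α=3/4) → [7013/48, 2729/48, 16967/96]
+L7 (α=1/7) → [7477/56, 583/8, 17863/112]
rounded: [134, 73, 159]

at x=2,y=2 over L1,L3,L4,L5,L6,L7:
after L1 α=1: [238, 246, 5]
after L3 α=1/2: [429/2, 257/2, 124]
after L4 α=1/7: [185, 831/7, 813/7]
after L5 α=4/5: [633/5, 831/35, 1529/7]
after L6 α=1/2: [649/5, 1273/35, 1244/7]
after L7 α=1/2: [742/5, 2743/70, 937/7]
→ [148, 39, 134]


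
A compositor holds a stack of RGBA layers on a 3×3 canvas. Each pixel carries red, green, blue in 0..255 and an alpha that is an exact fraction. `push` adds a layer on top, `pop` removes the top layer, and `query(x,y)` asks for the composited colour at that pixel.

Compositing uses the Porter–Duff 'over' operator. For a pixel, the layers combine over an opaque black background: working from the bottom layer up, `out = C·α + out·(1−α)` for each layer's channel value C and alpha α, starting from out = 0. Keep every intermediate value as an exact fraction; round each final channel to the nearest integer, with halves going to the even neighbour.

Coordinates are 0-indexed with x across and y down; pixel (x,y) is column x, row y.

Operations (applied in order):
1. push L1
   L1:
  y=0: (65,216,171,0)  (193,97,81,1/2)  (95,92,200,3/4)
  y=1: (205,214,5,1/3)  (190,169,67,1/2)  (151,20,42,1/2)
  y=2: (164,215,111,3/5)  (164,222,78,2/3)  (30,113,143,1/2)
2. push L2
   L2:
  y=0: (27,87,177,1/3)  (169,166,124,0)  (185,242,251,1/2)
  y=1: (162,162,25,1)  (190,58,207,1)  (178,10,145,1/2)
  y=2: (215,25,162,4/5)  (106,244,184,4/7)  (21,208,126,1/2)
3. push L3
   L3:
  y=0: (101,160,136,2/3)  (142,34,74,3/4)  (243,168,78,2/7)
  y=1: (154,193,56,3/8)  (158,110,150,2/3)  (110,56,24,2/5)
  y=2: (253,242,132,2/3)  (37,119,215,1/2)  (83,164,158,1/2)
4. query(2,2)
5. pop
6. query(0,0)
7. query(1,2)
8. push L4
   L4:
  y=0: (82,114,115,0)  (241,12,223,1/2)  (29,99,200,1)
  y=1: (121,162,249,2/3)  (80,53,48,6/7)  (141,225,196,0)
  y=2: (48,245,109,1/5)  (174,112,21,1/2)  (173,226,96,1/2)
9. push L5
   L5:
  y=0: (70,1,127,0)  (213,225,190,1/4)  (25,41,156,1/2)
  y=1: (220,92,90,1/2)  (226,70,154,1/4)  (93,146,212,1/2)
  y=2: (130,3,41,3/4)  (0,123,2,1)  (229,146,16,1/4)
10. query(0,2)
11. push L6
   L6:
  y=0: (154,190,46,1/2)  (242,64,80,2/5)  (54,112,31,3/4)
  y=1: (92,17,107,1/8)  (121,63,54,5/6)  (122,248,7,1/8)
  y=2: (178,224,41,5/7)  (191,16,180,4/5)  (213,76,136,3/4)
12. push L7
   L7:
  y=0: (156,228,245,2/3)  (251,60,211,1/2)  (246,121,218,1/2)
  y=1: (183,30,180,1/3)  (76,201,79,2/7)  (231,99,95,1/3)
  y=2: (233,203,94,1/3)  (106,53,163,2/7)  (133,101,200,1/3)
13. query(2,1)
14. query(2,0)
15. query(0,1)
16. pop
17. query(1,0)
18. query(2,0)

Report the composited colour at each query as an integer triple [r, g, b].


at x=2,y=2 over L1,L2,L3:
L1 α=1/2: [15, 113/2, 143/2]
L2 α=1/2: [18, 529/4, 395/4]
L3 α=1/2: [101/2, 1185/8, 1027/8]
= [50, 148, 128]

(0,0) stack=L1,L2; from [0,0,0]:
+L1 (α=0) → [0, 0, 0]
+L2 (α=1/3) → [9, 29, 59]
= [9, 29, 59]

at x=1,y=2 over L1,L2:
after L1 α=2/3: [328/3, 148, 52]
after L2 α=4/7: [752/7, 1420/7, 892/7]
= [107, 203, 127]

(0,2) stack=L1,L2,L4,L5; from [0,0,0]:
+L1 (α=3/5) → [492/5, 129, 333/5]
+L2 (α=4/5) → [4792/25, 229/5, 3573/25]
+L4 (α=1/5) → [20368/125, 2141/25, 17017/125]
+L5 (α=3/4) → [34559/250, 1183/50, 8098/125]
rounded: [138, 24, 65]

(2,1) stack=L1,L2,L4,L5,L6,L7; from [0,0,0]:
after L1 α=1/2: [151/2, 10, 21]
after L2 α=1/2: [507/4, 10, 83]
after L4 α=0: [507/4, 10, 83]
after L5 α=1/2: [879/8, 78, 295/2]
after L6 α=1/8: [7129/64, 397/4, 2079/16]
after L7 α=1/3: [14521/96, 595/6, 2839/24]
→ [151, 99, 118]

at x=2,y=0 over L1,L2,L4,L5,L6,L7:
L1 α=3/4: [285/4, 69, 150]
L2 α=1/2: [1025/8, 311/2, 401/2]
L4 α=1: [29, 99, 200]
L5 α=1/2: [27, 70, 178]
L6 α=3/4: [189/4, 203/2, 271/4]
L7 α=1/2: [1173/8, 445/4, 1143/8]
= [147, 111, 143]

at x=0,y=1 over L1,L2,L4,L5,L6,L7:
+L1 (α=1/3) → [205/3, 214/3, 5/3]
+L2 (α=1) → [162, 162, 25]
+L4 (α=2/3) → [404/3, 162, 523/3]
+L5 (α=1/2) → [532/3, 127, 793/6]
+L6 (α=1/8) → [500/3, 453/4, 6193/48]
+L7 (α=1/3) → [1549/9, 171/2, 10513/72]
= [172, 86, 146]

at x=1,y=0 over L1,L2,L4,L5,L6:
+L1 (α=1/2) → [193/2, 97/2, 81/2]
+L2 (α=0) → [193/2, 97/2, 81/2]
+L4 (α=1/2) → [675/4, 121/4, 527/4]
+L5 (α=1/4) → [2877/16, 1263/16, 2341/16]
+L6 (α=2/5) → [3275/16, 5837/80, 9583/80]
→ [205, 73, 120]

query (2,0) [L1,L2,L4,L5,L6] — begin 0,0,0
L1 α=3/4: [285/4, 69, 150]
L2 α=1/2: [1025/8, 311/2, 401/2]
L4 α=1: [29, 99, 200]
L5 α=1/2: [27, 70, 178]
L6 α=3/4: [189/4, 203/2, 271/4]
rounded: [47, 102, 68]


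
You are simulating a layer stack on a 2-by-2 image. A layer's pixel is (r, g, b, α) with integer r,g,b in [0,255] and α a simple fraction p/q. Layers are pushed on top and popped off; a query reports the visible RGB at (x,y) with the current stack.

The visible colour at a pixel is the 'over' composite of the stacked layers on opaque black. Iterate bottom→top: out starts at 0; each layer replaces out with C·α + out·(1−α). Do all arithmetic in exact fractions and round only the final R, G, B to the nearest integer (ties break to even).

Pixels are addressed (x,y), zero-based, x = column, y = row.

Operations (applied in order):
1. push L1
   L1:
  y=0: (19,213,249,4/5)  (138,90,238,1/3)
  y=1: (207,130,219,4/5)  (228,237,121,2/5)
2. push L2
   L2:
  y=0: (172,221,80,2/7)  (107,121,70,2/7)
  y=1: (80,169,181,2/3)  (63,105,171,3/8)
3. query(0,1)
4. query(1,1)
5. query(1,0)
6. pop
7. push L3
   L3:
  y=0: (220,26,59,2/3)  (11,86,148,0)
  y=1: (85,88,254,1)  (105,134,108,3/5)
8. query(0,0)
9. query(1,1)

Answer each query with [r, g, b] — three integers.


(0,1) stack=L1,L2; from [0,0,0]:
after L1 α=4/5: [828/5, 104, 876/5]
after L2 α=2/3: [1628/15, 442/3, 2686/15]
→ [109, 147, 179]

(1,1) stack=L1,L2; from [0,0,0]:
after L1 α=2/5: [456/5, 474/5, 242/5]
after L2 α=3/8: [645/8, 789/8, 755/8]
= [81, 99, 94]

query (1,0) [L1,L2] — begin 0,0,0
+L1 (α=1/3) → [46, 30, 238/3]
+L2 (α=2/7) → [444/7, 56, 230/3]
= [63, 56, 77]

(0,0) stack=L1,L3; from [0,0,0]:
+L1 (α=4/5) → [76/5, 852/5, 996/5]
+L3 (α=2/3) → [2276/15, 1112/15, 1586/15]
→ [152, 74, 106]

(1,1) stack=L1,L3; from [0,0,0]:
+L1 (α=2/5) → [456/5, 474/5, 242/5]
+L3 (α=3/5) → [2487/25, 2958/25, 2104/25]
rounded: [99, 118, 84]


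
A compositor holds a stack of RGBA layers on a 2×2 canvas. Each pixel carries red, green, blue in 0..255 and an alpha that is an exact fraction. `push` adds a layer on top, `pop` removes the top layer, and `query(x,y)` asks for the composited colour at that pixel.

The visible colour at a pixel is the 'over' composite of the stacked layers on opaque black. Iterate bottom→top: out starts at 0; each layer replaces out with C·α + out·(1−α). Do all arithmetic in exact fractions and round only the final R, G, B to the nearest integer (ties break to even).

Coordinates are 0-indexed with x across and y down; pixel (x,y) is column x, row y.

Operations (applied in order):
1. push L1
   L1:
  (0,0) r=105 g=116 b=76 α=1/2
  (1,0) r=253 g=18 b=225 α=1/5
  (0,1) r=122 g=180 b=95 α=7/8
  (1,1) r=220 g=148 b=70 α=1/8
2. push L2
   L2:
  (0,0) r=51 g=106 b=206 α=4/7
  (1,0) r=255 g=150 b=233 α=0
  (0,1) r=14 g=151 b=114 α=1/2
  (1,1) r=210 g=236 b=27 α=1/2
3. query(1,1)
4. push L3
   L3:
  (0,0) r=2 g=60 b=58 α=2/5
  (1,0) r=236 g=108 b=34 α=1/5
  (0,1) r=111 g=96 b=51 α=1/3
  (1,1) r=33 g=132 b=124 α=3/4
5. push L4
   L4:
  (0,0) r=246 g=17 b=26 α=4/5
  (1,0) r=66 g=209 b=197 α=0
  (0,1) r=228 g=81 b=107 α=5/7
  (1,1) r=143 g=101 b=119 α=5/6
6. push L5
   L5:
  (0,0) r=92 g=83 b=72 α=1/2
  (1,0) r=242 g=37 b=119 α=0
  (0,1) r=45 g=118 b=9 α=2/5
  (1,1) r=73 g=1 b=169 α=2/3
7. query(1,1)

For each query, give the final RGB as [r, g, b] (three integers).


(1,1) stack=L1,L2; from [0,0,0]:
after L1 α=1/8: [55/2, 37/2, 35/4]
after L2 α=1/2: [475/4, 509/4, 143/8]
→ [119, 127, 18]

at x=1,y=1 over L1,L2,L3,L4,L5:
L1 α=1/8: [55/2, 37/2, 35/4]
L2 α=1/2: [475/4, 509/4, 143/8]
L3 α=3/4: [871/16, 2093/16, 3119/32]
L4 α=5/6: [12311/96, 3391/32, 22159/192]
L5 α=2/3: [26327/288, 3455/96, 87055/576]
rounded: [91, 36, 151]


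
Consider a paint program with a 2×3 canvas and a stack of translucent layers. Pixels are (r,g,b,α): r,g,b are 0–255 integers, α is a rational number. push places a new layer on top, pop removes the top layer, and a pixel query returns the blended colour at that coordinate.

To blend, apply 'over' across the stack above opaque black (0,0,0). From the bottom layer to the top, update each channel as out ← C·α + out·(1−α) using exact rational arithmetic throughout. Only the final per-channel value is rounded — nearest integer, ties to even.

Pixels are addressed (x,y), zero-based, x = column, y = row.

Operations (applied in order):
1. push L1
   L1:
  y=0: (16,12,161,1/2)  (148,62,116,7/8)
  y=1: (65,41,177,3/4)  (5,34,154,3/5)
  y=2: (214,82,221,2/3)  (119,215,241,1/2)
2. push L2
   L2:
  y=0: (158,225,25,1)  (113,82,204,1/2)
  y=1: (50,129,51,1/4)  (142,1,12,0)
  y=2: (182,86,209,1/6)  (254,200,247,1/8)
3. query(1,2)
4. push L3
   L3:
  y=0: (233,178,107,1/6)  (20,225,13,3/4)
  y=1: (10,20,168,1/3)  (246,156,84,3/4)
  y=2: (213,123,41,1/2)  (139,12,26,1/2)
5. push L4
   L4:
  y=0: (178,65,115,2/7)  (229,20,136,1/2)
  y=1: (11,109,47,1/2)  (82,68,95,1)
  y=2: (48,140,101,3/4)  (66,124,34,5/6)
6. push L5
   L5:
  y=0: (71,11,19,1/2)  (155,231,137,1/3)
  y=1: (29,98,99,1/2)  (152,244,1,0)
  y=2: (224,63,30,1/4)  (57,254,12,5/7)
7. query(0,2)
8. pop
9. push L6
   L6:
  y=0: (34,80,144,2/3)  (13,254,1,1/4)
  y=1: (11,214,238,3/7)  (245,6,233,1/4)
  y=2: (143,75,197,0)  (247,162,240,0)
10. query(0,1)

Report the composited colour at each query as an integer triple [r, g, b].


at x=1,y=2 over L1,L2:
after L1 α=1/2: [119/2, 215/2, 241/2]
after L2 α=1/8: [1341/16, 1905/16, 2181/16]
= [84, 119, 136]

query (0,2) [L1,L2,L3,L4,L5] — begin 0,0,0
L1 α=2/3: [428/3, 164/3, 442/3]
L2 α=1/6: [1343/9, 539/9, 2837/18]
L3 α=1/2: [1630/9, 823/9, 3575/36]
L4 α=3/4: [1463/18, 4603/36, 14483/144]
L5 α=1/4: [2807/24, 5359/48, 15923/192]
rounded: [117, 112, 83]

(0,1) stack=L1,L2,L3,L4,L6; from [0,0,0]:
L1 α=3/4: [195/4, 123/4, 531/4]
L2 α=1/4: [785/16, 885/16, 1797/16]
L3 α=1/3: [865/24, 1045/24, 1047/8]
L4 α=1/2: [1129/48, 3661/48, 1423/16]
L6 α=3/7: [1525/84, 11365/84, 4279/28]
rounded: [18, 135, 153]


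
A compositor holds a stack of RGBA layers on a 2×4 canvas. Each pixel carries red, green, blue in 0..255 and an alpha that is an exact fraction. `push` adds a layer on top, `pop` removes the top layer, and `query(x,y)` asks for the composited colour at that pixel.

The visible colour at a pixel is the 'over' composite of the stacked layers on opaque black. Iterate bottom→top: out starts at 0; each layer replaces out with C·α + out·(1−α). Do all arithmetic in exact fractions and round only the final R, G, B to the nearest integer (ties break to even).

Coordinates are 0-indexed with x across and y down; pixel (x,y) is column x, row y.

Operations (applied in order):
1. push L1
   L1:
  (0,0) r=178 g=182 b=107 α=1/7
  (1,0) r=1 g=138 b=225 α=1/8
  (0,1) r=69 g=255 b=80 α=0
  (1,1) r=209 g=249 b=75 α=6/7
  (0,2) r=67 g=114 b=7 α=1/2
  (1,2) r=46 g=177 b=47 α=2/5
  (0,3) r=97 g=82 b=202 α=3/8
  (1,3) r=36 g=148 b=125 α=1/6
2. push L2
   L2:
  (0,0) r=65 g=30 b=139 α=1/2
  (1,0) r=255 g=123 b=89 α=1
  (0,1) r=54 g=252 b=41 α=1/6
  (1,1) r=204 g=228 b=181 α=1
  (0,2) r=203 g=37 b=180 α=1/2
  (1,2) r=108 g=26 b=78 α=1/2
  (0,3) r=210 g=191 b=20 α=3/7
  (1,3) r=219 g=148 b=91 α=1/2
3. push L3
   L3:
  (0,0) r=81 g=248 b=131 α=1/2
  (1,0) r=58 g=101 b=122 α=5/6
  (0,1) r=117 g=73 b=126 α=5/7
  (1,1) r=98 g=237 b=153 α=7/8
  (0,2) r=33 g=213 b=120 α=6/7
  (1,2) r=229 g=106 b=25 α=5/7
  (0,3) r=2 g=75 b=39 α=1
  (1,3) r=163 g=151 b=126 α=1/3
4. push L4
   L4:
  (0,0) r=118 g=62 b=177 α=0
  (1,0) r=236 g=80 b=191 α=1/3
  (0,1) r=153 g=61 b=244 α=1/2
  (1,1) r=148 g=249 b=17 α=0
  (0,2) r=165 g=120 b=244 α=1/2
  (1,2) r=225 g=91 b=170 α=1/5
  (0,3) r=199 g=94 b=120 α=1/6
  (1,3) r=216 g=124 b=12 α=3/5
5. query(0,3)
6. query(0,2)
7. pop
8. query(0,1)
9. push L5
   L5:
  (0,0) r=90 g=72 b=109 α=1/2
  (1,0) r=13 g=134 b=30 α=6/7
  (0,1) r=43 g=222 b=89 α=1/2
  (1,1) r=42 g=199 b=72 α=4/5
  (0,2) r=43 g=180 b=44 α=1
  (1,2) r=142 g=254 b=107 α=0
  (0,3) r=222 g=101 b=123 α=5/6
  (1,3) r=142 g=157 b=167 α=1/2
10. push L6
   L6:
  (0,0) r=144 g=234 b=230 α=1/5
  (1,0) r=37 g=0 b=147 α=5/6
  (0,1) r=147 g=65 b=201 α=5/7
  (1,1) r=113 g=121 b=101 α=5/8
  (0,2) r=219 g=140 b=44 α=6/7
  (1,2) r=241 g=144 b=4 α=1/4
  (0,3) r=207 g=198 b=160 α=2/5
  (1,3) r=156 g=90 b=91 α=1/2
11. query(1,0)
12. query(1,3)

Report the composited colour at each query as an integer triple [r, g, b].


(0,3) stack=L1,L2,L3,L4; from [0,0,0]:
after L1 α=3/8: [291/8, 123/4, 303/4]
after L2 α=3/7: [1551/14, 696/7, 363/7]
after L3 α=1: [2, 75, 39]
after L4 α=1/6: [209/6, 469/6, 105/2]
rounded: [35, 78, 52]

(0,2) stack=L1,L2,L3,L4; from [0,0,0]:
+L1 (α=1/2) → [67/2, 57, 7/2]
+L2 (α=1/2) → [473/4, 47, 367/4]
+L3 (α=6/7) → [1265/28, 1325/7, 3247/28]
+L4 (α=1/2) → [5885/56, 2165/14, 10079/56]
→ [105, 155, 180]

(0,1) stack=L1,L2,L3; from [0,0,0]:
after L1 α=0: [0, 0, 0]
after L2 α=1/6: [9, 42, 41/6]
after L3 α=5/7: [603/7, 449/7, 1931/21]
→ [86, 64, 92]

at x=1,y=0 over L1,L2,L3,L5,L6:
+L1 (α=1/8) → [1/8, 69/4, 225/8]
+L2 (α=1) → [255, 123, 89]
+L3 (α=5/6) → [545/6, 314/3, 233/2]
+L5 (α=6/7) → [1013/42, 2726/21, 593/14]
+L6 (α=5/6) → [8783/252, 1363/63, 10883/84]
= [35, 22, 130]

at x=1,y=3 over L1,L2,L3,L5,L6:
L1 α=1/6: [6, 74/3, 125/6]
L2 α=1/2: [225/2, 259/3, 671/12]
L3 α=1/3: [388/3, 971/9, 1427/18]
L5 α=1/2: [407/3, 1192/9, 4433/36]
L6 α=1/2: [875/6, 1001/9, 7709/72]
rounded: [146, 111, 107]


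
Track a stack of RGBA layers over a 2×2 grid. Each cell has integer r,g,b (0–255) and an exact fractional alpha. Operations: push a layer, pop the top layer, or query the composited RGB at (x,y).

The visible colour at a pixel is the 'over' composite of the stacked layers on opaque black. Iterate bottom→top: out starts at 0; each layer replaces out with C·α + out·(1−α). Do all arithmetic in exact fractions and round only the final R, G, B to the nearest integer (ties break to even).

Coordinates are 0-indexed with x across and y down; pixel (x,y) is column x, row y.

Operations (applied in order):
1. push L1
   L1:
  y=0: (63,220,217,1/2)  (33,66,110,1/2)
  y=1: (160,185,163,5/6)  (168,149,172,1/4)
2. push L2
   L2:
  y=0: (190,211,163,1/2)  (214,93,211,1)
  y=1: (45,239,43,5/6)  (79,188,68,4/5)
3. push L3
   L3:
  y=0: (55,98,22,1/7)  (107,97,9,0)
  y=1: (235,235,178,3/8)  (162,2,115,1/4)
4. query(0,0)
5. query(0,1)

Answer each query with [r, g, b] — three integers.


query (0,0) [L1,L2,L3] — begin 0,0,0
after L1 α=1/2: [63/2, 110, 217/2]
after L2 α=1/2: [443/4, 321/2, 543/4]
after L3 α=1/7: [1439/14, 1061/7, 239/2]
= [103, 152, 120]

(0,1) stack=L1,L2,L3; from [0,0,0]:
L1 α=5/6: [400/3, 925/6, 815/6]
L2 α=5/6: [1075/18, 8095/36, 2105/36]
L3 α=3/8: [18065/144, 65855/288, 29749/288]
= [125, 229, 103]


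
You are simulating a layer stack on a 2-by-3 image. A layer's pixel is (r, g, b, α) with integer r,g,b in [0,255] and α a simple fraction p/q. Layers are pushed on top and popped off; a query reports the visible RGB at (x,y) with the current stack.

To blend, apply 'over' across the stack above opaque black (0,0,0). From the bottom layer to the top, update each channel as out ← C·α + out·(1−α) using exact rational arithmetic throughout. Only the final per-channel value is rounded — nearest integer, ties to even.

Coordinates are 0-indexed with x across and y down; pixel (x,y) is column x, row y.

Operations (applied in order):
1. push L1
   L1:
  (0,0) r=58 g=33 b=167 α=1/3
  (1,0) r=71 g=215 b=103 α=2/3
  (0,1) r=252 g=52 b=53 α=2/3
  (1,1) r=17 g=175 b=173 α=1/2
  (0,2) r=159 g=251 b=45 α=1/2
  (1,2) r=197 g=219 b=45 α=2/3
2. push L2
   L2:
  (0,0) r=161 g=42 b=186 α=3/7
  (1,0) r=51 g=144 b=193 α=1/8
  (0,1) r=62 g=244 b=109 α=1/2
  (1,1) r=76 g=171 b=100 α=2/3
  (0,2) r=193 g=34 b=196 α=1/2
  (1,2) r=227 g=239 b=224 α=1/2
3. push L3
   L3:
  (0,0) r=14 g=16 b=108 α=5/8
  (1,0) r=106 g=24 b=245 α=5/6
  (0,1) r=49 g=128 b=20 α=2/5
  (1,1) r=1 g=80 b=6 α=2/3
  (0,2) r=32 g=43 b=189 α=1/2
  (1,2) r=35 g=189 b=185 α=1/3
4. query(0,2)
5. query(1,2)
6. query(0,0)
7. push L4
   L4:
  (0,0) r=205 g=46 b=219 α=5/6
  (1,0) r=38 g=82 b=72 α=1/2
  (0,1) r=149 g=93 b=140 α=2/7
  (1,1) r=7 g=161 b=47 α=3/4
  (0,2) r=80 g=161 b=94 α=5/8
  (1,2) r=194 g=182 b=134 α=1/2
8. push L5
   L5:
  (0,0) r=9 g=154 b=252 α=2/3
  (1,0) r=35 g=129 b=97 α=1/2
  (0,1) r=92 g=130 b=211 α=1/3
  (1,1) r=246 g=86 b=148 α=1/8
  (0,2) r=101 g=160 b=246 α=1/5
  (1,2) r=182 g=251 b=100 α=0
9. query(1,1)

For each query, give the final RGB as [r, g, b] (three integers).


at x=0,y=2 over L1,L2,L3:
after L1 α=1/2: [159/2, 251/2, 45/2]
after L2 α=1/2: [545/4, 319/4, 437/4]
after L3 α=1/2: [673/8, 491/8, 1193/8]
→ [84, 61, 149]

at x=1,y=2 over L1,L2,L3:
+L1 (α=2/3) → [394/3, 146, 30]
+L2 (α=1/2) → [1075/6, 385/2, 127]
+L3 (α=1/3) → [1180/9, 574/3, 439/3]
= [131, 191, 146]

at x=0,y=0 over L1,L2,L3:
after L1 α=1/3: [58/3, 11, 167/3]
after L2 α=3/7: [1681/21, 170/7, 2342/21]
after L3 α=5/8: [2171/56, 535/28, 3061/28]
→ [39, 19, 109]

query (1,1) [L1,L2,L3,L4,L5] — begin 0,0,0
after L1 α=1/2: [17/2, 175/2, 173/2]
after L2 α=2/3: [107/2, 859/6, 191/2]
after L3 α=2/3: [37/2, 1819/18, 215/6]
after L4 α=3/4: [79/8, 10513/72, 1061/24]
after L5 α=1/8: [2521/64, 79783/576, 10979/192]
= [39, 139, 57]


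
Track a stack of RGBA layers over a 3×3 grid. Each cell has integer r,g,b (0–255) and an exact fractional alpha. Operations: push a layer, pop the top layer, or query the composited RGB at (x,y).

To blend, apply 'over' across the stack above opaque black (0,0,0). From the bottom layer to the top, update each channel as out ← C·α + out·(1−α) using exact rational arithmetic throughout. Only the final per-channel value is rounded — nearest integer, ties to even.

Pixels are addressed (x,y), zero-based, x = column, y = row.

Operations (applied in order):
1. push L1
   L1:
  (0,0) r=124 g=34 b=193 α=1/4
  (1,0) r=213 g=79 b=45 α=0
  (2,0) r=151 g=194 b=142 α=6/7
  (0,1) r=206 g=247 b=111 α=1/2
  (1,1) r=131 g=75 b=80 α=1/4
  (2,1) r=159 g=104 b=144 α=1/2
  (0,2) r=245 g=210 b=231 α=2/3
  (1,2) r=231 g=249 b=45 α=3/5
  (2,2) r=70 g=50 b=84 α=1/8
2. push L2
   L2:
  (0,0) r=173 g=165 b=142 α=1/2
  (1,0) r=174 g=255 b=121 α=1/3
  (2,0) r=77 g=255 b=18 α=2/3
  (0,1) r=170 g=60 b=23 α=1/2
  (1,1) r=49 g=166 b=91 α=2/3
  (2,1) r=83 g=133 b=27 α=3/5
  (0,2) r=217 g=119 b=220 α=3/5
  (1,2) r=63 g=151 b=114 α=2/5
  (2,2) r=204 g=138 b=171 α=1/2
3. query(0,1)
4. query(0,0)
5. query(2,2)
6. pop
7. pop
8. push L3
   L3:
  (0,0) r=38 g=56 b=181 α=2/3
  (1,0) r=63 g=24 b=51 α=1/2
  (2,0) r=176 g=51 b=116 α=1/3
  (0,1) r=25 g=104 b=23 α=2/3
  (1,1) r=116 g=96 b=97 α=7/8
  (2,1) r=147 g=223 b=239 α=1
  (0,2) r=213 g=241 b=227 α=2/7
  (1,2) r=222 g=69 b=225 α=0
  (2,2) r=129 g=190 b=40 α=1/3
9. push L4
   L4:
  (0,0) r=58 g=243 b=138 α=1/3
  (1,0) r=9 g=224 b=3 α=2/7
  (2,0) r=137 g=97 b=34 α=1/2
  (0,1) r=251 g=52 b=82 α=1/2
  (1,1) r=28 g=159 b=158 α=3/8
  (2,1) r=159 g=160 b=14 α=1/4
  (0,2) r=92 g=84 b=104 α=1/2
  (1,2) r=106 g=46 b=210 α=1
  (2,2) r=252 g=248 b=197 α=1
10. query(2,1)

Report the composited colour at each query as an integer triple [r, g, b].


at x=0,y=1 over L1,L2:
after L1 α=1/2: [103, 247/2, 111/2]
after L2 α=1/2: [273/2, 367/4, 157/4]
rounded: [136, 92, 39]

at x=0,y=0 over L1,L2:
L1 α=1/4: [31, 17/2, 193/4]
L2 α=1/2: [102, 347/4, 761/8]
= [102, 87, 95]

query (2,2) [L1,L2] — begin 0,0,0
L1 α=1/8: [35/4, 25/4, 21/2]
L2 α=1/2: [851/8, 577/8, 363/4]
rounded: [106, 72, 91]

(2,1) stack=L3,L4; from [0,0,0]:
L3 α=1: [147, 223, 239]
L4 α=1/4: [150, 829/4, 731/4]
→ [150, 207, 183]
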